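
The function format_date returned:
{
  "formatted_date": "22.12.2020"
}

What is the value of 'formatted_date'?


22.12.2020


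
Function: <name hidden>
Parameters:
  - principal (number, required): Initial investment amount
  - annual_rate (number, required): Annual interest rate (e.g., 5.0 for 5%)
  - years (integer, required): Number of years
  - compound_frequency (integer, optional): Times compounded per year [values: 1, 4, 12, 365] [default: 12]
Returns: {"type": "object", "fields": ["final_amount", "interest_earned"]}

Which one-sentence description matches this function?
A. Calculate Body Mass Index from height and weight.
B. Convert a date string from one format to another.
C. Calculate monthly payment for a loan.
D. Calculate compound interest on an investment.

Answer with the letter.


Parameters principal, annual_rate, years, compound_frequency and return ["final_amount", "interest_earned"] fit: Calculate compound interest on an investment.
D


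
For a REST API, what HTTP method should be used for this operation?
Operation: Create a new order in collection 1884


GET = read, POST = create, PUT = update/replace, DELETE = remove
This operation is a create.
POST


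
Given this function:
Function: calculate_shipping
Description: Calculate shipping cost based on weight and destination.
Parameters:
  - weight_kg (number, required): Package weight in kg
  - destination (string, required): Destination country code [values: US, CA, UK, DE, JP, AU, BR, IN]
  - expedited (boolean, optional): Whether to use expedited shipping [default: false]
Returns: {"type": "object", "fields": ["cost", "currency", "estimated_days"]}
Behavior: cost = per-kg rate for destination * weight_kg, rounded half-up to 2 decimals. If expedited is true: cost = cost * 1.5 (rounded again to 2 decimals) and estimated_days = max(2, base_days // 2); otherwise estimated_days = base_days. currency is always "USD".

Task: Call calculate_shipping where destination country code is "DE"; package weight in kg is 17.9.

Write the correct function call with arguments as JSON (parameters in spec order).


Mapping each described value to its parameter name:
  'Destination country code' -> destination = "DE"
  'Package weight in kg' -> weight_kg = 17.9
calculate_shipping({"weight_kg": 17.9, "destination": "DE"})


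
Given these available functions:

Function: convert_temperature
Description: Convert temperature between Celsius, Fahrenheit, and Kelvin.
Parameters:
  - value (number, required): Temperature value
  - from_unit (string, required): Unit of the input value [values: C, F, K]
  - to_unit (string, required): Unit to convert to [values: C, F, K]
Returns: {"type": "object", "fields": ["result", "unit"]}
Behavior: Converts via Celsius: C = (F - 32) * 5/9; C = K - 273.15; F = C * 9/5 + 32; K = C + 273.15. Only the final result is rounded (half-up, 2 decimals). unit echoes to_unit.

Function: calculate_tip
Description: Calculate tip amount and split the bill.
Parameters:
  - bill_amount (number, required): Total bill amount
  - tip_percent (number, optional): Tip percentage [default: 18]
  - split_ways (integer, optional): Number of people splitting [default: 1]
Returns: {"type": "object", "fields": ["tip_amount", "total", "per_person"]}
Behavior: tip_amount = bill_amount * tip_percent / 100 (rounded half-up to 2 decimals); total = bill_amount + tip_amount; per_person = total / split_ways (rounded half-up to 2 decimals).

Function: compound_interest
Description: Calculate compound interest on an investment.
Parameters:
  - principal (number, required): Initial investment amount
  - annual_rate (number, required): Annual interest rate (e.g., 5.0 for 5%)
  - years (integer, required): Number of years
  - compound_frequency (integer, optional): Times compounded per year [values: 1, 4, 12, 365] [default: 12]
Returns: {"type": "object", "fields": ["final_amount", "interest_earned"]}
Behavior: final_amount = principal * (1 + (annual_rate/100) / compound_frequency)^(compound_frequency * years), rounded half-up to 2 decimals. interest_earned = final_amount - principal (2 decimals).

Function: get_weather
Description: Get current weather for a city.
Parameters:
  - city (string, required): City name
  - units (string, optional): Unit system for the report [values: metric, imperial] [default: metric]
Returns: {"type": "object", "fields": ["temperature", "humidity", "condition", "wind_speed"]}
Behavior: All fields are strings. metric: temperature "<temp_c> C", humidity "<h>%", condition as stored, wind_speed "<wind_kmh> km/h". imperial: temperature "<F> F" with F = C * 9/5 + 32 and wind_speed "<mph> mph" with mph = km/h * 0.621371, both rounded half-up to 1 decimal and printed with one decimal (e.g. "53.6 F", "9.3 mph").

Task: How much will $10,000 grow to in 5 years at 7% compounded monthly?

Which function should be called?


The task needs a function whose description is: Calculate compound interest on an investment.
compound_interest


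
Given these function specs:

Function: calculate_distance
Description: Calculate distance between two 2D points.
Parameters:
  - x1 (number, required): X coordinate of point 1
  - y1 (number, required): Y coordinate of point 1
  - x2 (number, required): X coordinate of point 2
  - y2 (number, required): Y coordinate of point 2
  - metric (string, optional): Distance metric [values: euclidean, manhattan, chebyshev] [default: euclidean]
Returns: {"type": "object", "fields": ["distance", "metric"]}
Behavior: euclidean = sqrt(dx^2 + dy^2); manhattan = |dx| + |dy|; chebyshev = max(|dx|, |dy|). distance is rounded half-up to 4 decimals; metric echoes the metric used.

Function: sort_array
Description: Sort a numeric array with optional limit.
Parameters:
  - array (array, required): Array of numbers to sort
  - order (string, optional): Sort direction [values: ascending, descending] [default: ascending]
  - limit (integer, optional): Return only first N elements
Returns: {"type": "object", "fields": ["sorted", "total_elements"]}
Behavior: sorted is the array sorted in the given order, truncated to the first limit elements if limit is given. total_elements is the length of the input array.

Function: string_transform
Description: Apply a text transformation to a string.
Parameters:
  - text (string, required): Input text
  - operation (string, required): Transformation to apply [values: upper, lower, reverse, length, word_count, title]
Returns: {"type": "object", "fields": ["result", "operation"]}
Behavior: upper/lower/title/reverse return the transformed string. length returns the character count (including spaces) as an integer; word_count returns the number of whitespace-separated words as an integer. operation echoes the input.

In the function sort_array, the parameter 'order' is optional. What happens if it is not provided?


The sort_array spec declares:
  - order (string, optional): Sort direction [values: ascending, descending] [default: ascending]
It defaults to ascending


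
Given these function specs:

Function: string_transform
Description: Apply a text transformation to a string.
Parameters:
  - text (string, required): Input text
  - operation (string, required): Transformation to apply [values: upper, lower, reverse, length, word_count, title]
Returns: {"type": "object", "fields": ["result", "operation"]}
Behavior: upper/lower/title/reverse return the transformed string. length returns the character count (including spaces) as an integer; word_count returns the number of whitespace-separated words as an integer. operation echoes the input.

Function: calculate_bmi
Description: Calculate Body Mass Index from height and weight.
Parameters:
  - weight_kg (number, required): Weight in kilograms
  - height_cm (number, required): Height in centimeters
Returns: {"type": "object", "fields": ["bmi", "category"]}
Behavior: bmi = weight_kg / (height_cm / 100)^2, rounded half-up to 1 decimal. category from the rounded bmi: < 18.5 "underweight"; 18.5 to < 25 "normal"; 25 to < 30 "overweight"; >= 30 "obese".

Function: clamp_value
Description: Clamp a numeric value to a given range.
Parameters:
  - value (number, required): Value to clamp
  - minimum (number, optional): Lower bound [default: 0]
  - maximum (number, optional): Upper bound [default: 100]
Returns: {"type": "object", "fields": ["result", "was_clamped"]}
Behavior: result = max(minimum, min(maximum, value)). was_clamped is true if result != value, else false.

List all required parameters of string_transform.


Parameters of string_transform and their required/optional flag:
  text: required
  operation: required
operation, text


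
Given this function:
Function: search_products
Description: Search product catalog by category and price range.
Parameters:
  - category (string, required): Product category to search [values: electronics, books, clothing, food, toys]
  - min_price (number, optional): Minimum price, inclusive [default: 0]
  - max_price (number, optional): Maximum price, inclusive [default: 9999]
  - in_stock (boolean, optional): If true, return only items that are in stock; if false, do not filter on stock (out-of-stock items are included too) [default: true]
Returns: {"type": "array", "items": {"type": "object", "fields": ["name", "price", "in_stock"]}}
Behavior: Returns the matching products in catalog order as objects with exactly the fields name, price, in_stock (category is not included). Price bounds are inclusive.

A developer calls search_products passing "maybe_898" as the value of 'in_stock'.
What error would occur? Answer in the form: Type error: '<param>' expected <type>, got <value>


Spec: 'in_stock' is declared as boolean; "maybe_898" is a string.
Type error: 'in_stock' expected boolean, got "maybe_898"


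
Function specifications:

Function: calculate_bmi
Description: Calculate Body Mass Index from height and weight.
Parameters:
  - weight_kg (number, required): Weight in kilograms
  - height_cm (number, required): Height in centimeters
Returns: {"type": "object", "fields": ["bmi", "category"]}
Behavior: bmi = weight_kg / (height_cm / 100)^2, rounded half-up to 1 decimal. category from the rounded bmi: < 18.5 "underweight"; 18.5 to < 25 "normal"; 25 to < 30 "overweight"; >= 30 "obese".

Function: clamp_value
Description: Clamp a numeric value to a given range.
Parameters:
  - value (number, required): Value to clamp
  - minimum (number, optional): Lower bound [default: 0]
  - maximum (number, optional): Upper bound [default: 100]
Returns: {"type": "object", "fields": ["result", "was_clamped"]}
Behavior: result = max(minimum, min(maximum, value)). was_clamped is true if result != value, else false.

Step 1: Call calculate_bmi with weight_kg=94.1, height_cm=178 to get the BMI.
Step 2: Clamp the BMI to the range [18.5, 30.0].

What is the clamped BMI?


Step 1: calculate_bmi(weight_kg=94.1, height_cm=178)
  height_m = 178 / 100 = 1.78
  bmi = 94.1 / 1.78^2 = 94.1 / 3.1684 = 29.699533 -> 29.7
  25 <= 29.7 < 30 -> overweight
  -> bmi = 29.7
Step 2: clamp_value(value=29.7, minimum=18.5, maximum=30.0)
  result = max(18.5, min(30.0, 29.7)) = max(18.5, 29.7) = 29.7
  was_clamped = (29.7 != 29.7) = false
  -> result = 29.7
29.7


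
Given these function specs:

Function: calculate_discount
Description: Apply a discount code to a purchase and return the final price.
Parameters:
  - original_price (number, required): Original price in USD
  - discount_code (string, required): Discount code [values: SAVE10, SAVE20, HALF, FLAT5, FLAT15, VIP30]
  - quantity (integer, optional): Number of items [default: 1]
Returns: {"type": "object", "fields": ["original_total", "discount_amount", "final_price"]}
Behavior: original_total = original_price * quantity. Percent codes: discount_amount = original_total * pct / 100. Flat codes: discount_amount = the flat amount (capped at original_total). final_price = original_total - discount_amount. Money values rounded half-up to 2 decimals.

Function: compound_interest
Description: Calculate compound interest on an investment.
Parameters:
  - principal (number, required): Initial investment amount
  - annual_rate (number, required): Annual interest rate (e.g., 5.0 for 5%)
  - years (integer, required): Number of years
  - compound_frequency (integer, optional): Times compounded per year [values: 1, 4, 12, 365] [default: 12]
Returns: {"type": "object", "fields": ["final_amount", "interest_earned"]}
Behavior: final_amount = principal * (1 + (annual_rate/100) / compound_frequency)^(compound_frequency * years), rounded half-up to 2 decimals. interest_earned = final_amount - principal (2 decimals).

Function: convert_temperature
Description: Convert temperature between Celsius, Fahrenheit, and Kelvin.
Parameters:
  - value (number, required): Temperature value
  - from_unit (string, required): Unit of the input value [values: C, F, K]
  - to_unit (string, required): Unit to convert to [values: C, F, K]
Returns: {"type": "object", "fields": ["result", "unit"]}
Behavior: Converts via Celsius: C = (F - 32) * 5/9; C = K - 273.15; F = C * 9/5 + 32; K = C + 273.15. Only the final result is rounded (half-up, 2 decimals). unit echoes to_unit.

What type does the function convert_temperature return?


The convert_temperature spec declares Returns: {"type": "object", "fields": ["result", "unit"]}
Type:
object


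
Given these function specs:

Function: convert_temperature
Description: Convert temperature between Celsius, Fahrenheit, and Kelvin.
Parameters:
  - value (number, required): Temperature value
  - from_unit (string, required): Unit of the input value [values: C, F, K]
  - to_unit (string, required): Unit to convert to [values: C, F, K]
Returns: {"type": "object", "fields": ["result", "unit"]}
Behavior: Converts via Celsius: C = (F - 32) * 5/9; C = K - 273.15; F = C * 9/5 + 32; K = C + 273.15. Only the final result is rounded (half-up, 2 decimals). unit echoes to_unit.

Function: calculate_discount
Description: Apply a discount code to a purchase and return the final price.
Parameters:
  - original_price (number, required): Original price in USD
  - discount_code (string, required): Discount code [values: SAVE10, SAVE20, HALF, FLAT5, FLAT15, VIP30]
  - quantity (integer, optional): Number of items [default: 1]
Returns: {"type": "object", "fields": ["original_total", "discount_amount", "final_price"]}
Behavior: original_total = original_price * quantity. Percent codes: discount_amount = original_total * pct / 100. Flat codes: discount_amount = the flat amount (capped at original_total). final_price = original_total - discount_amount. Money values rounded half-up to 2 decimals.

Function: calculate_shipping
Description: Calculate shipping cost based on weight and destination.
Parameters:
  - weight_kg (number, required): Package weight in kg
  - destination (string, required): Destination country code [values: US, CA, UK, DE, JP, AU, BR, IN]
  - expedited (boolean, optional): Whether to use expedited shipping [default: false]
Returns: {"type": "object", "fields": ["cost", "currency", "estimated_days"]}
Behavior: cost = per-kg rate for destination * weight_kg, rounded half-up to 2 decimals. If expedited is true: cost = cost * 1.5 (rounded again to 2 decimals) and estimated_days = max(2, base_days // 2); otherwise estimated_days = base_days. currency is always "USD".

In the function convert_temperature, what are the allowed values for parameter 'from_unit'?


The convert_temperature spec declares:
  - from_unit (string, required): Unit of the input value [values: C, F, K]
Allowed values:
C, F, K


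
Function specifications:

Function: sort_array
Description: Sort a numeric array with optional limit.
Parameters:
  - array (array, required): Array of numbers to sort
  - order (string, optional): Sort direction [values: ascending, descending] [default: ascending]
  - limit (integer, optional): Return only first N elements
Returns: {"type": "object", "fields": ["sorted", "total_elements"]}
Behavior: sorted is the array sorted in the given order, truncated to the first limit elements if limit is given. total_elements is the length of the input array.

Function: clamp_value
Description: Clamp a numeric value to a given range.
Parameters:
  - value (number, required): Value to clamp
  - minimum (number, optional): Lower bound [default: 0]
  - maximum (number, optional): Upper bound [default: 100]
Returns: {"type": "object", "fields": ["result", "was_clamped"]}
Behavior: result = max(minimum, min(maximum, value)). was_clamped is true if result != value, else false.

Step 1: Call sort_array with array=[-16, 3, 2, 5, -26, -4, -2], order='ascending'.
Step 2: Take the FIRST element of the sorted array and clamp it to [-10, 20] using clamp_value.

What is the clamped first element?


Step 1: sort_array(order=ascending)
  sorted: [-26, -16, -4, -2, 2, 3, 5]
  -> first element = -26
Step 2: clamp_value(value=-26, minimum=-10, maximum=20)
  result = max(-10, min(20, -26)) = max(-10, -26) = -10
  was_clamped = (-10 != -26) = true
  -> result = -10
-10


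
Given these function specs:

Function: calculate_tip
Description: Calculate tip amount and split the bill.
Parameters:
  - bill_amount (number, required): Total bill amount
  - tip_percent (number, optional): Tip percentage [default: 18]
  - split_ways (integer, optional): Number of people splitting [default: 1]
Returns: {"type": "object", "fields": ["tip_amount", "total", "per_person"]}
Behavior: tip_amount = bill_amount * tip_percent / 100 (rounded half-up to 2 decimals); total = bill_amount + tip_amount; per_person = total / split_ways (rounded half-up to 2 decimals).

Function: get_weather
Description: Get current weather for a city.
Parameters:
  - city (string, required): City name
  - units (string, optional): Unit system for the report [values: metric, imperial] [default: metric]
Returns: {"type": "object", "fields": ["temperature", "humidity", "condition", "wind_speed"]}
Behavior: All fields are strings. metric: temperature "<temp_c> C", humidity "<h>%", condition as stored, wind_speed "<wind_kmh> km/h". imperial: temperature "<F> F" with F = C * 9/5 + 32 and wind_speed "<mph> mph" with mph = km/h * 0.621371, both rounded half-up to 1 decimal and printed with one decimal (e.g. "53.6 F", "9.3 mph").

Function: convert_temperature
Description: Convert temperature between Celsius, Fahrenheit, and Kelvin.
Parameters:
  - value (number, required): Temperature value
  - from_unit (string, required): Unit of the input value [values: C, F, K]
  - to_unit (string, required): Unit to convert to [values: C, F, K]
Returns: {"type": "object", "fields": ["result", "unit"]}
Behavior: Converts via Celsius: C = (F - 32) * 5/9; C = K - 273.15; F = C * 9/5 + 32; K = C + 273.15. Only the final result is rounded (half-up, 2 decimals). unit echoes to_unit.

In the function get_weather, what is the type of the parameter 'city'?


The get_weather spec declares:
  - city (string, required): City name
Type:
string


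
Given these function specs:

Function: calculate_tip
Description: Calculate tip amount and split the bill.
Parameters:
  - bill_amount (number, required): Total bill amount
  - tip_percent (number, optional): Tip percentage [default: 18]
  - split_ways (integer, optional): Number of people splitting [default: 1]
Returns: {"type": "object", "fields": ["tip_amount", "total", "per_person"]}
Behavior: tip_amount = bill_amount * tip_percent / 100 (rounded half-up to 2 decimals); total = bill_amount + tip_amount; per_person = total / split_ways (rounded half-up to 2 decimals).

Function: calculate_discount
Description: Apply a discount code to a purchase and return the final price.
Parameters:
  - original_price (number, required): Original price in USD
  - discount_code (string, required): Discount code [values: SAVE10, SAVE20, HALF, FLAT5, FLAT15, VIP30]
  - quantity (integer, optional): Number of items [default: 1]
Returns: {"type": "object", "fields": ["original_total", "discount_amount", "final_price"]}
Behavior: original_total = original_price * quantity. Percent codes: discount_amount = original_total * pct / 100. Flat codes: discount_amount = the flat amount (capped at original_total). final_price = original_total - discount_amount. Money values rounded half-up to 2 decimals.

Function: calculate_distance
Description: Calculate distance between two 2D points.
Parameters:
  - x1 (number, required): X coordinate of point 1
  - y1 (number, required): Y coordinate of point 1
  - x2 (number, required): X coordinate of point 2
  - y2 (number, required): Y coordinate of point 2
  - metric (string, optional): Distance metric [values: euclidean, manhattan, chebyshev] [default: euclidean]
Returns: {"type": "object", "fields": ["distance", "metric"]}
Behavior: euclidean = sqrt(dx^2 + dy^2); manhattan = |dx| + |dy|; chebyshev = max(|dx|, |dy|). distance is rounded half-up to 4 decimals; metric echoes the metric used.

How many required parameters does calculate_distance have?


Parameters of calculate_distance: x1 (required), y1 (required), x2 (required), y2 (required), metric (optional)
Required count:
4


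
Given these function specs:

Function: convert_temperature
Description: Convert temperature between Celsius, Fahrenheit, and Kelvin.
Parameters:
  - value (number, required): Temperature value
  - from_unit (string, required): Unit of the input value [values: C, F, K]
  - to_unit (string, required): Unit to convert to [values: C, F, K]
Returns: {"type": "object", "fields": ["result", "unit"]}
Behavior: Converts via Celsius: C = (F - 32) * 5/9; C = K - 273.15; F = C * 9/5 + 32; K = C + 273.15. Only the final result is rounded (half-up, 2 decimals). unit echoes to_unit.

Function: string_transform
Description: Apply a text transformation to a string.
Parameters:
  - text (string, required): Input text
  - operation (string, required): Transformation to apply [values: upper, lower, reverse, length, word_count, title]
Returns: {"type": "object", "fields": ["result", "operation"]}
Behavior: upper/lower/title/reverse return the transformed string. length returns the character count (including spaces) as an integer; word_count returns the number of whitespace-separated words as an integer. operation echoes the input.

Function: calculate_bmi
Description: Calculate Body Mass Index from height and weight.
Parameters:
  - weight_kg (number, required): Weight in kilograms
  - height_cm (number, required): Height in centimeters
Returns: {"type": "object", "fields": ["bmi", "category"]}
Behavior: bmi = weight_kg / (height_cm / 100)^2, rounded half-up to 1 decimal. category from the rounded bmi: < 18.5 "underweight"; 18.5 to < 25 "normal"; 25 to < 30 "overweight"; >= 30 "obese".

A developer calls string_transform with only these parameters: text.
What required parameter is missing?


Required parameters: text, operation
Provided: text
Missing: operation
operation


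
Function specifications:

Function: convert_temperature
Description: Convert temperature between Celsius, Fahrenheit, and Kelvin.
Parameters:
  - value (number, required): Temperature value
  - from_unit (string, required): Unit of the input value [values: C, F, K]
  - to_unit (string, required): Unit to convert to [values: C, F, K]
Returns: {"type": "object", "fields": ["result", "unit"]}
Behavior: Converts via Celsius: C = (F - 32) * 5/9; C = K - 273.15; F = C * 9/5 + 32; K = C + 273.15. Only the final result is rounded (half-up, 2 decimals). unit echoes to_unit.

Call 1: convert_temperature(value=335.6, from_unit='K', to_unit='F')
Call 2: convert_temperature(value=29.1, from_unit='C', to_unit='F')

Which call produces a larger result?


Call 1:
  To C: 335.6 - 273.15 = 62.45
  To F: 62.45 * 9/5 + 32 = 144.41
  Round to 2 decimals: 144.41
  -> 144.41 F
Call 2:
  Input already in C: 29.1
  To F: 29.1 * 9/5 + 32 = 84.38
  Round to 2 decimals: 84.38
  -> 84.38 F
Call 1 (144.41 F)


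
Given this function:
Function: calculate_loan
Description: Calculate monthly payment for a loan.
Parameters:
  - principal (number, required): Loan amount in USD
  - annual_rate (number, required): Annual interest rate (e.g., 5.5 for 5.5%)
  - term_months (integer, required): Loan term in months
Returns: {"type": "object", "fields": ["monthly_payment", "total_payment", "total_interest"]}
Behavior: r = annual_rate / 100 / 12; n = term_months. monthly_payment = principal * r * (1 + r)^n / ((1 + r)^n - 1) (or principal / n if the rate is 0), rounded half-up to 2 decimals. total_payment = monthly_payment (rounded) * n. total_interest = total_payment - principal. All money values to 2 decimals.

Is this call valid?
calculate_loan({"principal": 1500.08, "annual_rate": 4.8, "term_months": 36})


Checking all required parameters present and types match... All valid.
Valid


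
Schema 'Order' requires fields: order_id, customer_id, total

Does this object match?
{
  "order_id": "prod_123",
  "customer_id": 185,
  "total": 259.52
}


Checking required fields... All present.
Valid - all required fields present


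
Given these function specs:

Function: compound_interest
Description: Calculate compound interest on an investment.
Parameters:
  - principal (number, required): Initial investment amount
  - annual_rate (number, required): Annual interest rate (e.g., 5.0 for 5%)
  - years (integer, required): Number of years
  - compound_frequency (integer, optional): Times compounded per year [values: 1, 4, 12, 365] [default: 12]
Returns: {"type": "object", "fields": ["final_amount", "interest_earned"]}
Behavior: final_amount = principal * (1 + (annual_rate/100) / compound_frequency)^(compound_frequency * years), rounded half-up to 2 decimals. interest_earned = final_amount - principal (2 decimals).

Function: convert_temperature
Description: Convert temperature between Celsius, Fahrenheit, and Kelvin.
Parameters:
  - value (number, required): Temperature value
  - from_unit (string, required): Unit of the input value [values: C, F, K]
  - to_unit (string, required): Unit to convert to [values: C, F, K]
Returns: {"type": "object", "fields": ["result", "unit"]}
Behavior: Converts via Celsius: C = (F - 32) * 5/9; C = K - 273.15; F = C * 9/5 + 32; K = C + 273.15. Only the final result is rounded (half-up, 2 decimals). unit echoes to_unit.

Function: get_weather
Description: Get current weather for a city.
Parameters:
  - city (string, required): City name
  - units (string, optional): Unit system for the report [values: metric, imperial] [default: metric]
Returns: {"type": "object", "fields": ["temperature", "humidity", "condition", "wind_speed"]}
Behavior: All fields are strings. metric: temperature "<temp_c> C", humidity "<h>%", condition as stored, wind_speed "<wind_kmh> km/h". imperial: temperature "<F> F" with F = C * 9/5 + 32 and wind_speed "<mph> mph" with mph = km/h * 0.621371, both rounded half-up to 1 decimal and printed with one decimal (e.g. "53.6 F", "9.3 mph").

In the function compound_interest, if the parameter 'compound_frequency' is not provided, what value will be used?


The compound_interest spec declares:
  - compound_frequency (integer, optional): Times compounded per year [values: 1, 4, 12, 365] [default: 12]
Default:
12


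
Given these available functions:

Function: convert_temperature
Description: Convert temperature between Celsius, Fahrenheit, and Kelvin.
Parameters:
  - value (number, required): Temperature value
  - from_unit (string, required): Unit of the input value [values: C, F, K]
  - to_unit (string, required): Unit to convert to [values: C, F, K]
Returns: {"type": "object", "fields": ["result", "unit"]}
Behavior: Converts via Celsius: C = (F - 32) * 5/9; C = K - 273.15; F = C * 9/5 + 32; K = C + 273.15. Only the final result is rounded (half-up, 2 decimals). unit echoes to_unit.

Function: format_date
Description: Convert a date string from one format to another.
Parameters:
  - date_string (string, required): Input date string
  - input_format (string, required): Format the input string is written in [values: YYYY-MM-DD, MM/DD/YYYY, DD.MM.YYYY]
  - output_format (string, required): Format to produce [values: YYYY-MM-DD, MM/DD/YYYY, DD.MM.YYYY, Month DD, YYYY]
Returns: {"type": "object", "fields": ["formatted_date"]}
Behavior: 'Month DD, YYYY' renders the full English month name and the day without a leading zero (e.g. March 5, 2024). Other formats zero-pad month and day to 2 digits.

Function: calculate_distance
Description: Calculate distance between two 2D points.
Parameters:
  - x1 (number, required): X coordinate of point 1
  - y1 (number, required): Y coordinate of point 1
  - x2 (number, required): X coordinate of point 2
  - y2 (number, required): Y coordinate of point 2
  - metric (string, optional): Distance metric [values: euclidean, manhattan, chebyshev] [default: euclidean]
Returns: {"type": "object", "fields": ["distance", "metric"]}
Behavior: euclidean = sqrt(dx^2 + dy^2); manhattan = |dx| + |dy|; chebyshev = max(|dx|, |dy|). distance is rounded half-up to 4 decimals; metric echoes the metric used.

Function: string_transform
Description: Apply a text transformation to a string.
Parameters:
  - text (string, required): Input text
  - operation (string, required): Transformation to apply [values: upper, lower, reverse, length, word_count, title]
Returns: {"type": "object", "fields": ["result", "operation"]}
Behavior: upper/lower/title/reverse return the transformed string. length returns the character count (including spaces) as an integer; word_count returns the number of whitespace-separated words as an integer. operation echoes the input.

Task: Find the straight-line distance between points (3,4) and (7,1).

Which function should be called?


The task needs a function whose description is: Calculate distance between two 2D points.
calculate_distance


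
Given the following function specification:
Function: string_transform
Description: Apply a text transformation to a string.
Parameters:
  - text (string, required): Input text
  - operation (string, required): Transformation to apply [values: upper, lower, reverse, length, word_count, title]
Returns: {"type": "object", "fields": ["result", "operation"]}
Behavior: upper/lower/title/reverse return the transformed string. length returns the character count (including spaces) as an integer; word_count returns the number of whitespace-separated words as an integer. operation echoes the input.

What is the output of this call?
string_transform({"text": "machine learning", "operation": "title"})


title('machine learning') = 'Machine Learning'
Output:
{"result": "Machine Learning", "operation": "title"}


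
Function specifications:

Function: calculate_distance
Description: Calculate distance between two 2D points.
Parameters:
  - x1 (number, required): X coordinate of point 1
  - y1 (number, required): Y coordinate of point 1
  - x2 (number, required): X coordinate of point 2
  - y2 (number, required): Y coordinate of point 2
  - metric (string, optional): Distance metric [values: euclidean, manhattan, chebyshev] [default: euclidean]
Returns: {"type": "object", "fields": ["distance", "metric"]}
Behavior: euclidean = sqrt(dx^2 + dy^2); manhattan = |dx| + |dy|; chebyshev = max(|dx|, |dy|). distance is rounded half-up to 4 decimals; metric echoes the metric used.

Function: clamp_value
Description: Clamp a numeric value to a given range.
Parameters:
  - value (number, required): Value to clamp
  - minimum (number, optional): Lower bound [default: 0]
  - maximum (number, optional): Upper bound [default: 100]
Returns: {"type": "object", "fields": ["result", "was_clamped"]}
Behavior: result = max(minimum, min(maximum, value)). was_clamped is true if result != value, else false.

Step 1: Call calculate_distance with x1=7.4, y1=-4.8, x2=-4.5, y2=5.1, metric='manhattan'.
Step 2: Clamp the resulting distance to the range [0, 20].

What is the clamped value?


Step 1: calculate_distance (manhattan)
  |dx| = |-4.5 - 7.4| = 11.9; |dy| = |5.1 - -4.8| = 9.9
  manhattan: 11.9 + 9.9 = 21.8
  Round to 4 decimals: 21.8
  -> distance = 21.8
Step 2: clamp_value(value=21.8, minimum=0, maximum=20)
  result = max(0, min(20, 21.8)) = max(0, 20) = 20
  was_clamped = (20 != 21.8) = true
  -> result = 20
20


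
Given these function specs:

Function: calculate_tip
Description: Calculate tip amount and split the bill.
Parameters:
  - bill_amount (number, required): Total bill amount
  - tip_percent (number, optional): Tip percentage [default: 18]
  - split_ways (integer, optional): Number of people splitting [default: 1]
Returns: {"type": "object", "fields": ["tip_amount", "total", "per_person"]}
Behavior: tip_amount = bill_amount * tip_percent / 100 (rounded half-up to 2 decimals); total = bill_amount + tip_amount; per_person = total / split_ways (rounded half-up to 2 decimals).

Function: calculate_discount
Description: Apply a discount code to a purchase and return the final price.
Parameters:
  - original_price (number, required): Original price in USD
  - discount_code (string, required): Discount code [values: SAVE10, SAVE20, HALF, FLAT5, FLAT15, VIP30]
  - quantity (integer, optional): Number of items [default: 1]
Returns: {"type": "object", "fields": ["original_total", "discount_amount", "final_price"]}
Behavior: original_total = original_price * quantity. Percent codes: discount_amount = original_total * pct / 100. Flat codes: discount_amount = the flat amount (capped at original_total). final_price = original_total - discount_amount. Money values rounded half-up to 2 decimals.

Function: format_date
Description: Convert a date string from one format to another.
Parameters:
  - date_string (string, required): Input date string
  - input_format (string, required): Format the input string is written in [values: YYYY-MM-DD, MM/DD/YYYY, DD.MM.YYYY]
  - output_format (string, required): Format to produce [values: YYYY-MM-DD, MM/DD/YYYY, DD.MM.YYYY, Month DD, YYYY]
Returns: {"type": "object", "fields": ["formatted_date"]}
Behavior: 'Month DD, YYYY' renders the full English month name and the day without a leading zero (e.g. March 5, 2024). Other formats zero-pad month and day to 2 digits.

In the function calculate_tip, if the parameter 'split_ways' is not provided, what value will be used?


The calculate_tip spec declares:
  - split_ways (integer, optional): Number of people splitting [default: 1]
Default:
1


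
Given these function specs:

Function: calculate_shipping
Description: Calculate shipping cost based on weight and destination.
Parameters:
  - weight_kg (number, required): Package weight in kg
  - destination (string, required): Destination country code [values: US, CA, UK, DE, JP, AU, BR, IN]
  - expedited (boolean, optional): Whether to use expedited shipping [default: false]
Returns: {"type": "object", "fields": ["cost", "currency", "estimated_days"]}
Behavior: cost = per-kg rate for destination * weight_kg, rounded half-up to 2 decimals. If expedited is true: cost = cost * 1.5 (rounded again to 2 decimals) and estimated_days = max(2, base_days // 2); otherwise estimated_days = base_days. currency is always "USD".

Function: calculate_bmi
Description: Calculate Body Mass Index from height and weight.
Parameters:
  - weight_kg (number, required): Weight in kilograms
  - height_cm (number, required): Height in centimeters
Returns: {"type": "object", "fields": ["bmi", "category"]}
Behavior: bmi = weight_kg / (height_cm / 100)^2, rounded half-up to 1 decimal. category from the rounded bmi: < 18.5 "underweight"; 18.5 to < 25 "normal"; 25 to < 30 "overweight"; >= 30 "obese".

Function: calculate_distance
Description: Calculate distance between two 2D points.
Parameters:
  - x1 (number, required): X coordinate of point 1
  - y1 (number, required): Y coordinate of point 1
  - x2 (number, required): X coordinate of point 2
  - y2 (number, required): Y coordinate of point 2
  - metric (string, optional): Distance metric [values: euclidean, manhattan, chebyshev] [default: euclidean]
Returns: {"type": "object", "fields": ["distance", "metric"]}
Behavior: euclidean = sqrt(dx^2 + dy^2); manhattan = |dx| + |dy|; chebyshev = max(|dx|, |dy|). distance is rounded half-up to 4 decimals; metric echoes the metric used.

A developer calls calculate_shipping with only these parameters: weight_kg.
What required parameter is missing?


Required parameters: weight_kg, destination
Provided: weight_kg
Missing: destination
destination


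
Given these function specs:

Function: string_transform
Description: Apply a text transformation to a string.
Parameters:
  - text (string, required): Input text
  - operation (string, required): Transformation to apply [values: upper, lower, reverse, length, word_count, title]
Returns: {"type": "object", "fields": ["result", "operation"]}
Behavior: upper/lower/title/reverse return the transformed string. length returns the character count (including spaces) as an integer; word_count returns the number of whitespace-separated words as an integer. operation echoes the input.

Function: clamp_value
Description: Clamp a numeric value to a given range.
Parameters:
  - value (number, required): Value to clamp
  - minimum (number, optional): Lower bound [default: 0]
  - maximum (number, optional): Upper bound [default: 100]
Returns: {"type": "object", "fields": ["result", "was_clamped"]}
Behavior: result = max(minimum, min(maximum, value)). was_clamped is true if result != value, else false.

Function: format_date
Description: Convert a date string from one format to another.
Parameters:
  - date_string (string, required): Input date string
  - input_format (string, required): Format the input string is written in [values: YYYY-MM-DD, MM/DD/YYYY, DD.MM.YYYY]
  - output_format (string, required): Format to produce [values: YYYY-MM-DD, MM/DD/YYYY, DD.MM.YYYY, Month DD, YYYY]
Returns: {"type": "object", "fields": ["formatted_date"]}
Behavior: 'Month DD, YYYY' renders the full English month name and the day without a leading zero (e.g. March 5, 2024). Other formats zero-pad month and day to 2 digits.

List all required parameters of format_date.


Parameters of format_date and their required/optional flag:
  date_string: required
  input_format: required
  output_format: required
date_string, input_format, output_format


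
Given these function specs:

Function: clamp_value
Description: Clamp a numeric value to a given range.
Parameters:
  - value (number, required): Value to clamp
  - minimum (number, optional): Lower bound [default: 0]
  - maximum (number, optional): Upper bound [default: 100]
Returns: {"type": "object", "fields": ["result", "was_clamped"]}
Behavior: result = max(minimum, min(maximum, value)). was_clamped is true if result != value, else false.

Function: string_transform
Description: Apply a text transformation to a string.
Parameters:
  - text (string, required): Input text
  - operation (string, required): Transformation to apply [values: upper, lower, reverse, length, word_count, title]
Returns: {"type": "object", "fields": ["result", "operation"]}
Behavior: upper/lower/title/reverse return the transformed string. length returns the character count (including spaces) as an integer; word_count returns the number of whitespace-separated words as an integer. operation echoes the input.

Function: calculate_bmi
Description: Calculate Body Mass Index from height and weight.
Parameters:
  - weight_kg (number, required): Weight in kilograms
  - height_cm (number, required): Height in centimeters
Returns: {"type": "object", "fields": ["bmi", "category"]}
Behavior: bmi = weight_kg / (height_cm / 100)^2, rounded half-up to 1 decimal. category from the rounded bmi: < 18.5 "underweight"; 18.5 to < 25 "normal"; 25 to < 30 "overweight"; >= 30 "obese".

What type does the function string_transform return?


The string_transform spec declares Returns: {"type": "object", "fields": ["result", "operation"]}
Type:
object


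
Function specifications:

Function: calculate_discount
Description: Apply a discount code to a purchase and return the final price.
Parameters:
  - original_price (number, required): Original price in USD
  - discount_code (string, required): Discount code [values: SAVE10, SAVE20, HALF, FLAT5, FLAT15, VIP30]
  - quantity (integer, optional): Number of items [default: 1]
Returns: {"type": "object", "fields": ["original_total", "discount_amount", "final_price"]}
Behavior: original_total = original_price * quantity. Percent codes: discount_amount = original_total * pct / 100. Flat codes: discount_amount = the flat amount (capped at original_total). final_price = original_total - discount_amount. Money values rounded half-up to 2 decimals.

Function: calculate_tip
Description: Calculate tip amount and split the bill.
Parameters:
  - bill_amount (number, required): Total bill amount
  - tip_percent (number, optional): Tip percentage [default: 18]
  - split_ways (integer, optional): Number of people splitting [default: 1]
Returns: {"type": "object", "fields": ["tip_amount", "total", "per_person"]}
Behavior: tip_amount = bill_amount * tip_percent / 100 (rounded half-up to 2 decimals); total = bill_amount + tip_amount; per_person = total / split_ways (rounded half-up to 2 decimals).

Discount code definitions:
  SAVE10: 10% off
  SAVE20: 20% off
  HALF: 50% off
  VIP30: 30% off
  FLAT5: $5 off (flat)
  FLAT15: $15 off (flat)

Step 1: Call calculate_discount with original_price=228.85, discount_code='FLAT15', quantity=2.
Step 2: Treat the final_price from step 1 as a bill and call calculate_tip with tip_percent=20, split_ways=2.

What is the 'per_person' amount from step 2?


Step 1: calculate_discount(original_price=228.85, discount_code=FLAT15, quantity=2)
  original_total = 228.85 * 2 = 457.70
  FLAT15 = $15 flat: discount_amount = min(15.00, 457.70) = 15.00
  final_price = 457.70 - 15.00 = 442.70
  -> final_price = 442.70
Step 2: calculate_tip(bill_amount=442.7, tip_percent=20, split_ways=2)
  tip_amount = 442.7 * 20/100 = 88.54 -> 88.54
  total = 442.7 + 88.54 = 531.24
  per_person = 531.24 / 2 = 265.62 -> 265.62
  -> per_person = 265.62
$265.62
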